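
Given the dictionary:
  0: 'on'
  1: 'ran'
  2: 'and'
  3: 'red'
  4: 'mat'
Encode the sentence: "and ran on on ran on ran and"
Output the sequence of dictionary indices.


Look up each word in the dictionary:
  'and' -> 2
  'ran' -> 1
  'on' -> 0
  'on' -> 0
  'ran' -> 1
  'on' -> 0
  'ran' -> 1
  'and' -> 2

Encoded: [2, 1, 0, 0, 1, 0, 1, 2]


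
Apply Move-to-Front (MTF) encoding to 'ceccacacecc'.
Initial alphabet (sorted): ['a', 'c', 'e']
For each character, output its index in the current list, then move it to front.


MTF encoding:
'c': index 1 in ['a', 'c', 'e'] -> ['c', 'a', 'e']
'e': index 2 in ['c', 'a', 'e'] -> ['e', 'c', 'a']
'c': index 1 in ['e', 'c', 'a'] -> ['c', 'e', 'a']
'c': index 0 in ['c', 'e', 'a'] -> ['c', 'e', 'a']
'a': index 2 in ['c', 'e', 'a'] -> ['a', 'c', 'e']
'c': index 1 in ['a', 'c', 'e'] -> ['c', 'a', 'e']
'a': index 1 in ['c', 'a', 'e'] -> ['a', 'c', 'e']
'c': index 1 in ['a', 'c', 'e'] -> ['c', 'a', 'e']
'e': index 2 in ['c', 'a', 'e'] -> ['e', 'c', 'a']
'c': index 1 in ['e', 'c', 'a'] -> ['c', 'e', 'a']
'c': index 0 in ['c', 'e', 'a'] -> ['c', 'e', 'a']


Output: [1, 2, 1, 0, 2, 1, 1, 1, 2, 1, 0]


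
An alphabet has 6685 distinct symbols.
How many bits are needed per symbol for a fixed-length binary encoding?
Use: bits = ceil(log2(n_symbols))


log2(6685) = 12.7067
Bracket: 2^12 = 4096 < 6685 <= 2^13 = 8192
So ceil(log2(6685)) = 13

bits = ceil(log2(6685)) = ceil(12.7067) = 13 bits


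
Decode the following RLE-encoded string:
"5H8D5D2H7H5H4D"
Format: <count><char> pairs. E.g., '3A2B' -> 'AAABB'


Expanding each <count><char> pair:
  5H -> 'HHHHH'
  8D -> 'DDDDDDDD'
  5D -> 'DDDDD'
  2H -> 'HH'
  7H -> 'HHHHHHH'
  5H -> 'HHHHH'
  4D -> 'DDDD'

Decoded = HHHHHDDDDDDDDDDDDDHHHHHHHHHHHHHHDDDD


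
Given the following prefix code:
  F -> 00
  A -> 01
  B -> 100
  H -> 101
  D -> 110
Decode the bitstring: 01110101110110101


Decoding step by step:
Bits 01 -> A
Bits 110 -> D
Bits 101 -> H
Bits 110 -> D
Bits 110 -> D
Bits 101 -> H


Decoded message: ADHDDH


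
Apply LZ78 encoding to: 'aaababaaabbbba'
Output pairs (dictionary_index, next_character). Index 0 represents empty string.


LZ78 encoding steps:
Dictionary: {0: ''}
Step 1: w='' (idx 0), next='a' -> output (0, 'a'), add 'a' as idx 1
Step 2: w='a' (idx 1), next='a' -> output (1, 'a'), add 'aa' as idx 2
Step 3: w='' (idx 0), next='b' -> output (0, 'b'), add 'b' as idx 3
Step 4: w='a' (idx 1), next='b' -> output (1, 'b'), add 'ab' as idx 4
Step 5: w='aa' (idx 2), next='a' -> output (2, 'a'), add 'aaa' as idx 5
Step 6: w='b' (idx 3), next='b' -> output (3, 'b'), add 'bb' as idx 6
Step 7: w='bb' (idx 6), next='a' -> output (6, 'a'), add 'bba' as idx 7


Encoded: [(0, 'a'), (1, 'a'), (0, 'b'), (1, 'b'), (2, 'a'), (3, 'b'), (6, 'a')]


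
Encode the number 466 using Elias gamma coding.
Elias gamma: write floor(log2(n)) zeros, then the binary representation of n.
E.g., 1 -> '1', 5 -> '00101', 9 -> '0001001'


num_bits = floor(log2(466)) + 1 = 9
leading_zeros = num_bits - 1 = 8
binary(466) = 111010010

Elias gamma(466) = '00000000' + '111010010' = 00000000111010010 (17 bits)


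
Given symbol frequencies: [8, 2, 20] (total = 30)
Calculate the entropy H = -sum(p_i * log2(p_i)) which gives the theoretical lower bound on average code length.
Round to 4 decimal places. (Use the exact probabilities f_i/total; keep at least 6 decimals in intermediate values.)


Per-symbol terms -p_i * log2(p_i) with p_i = f_i/30:
  p = 8/30 = 0.266667: log2(p) = -1.906891, -p*log2(p) = 0.508504
  p = 2/30 = 0.066667: log2(p) = -3.906891, -p*log2(p) = 0.260459
  p = 20/30 = 0.666667: log2(p) = -0.584963, -p*log2(p) = 0.389975
H = 0.508504 + 0.260459 + 0.389975 = 1.158938

H = 1.1589 bits/symbol


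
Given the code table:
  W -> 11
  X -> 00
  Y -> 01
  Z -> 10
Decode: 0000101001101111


Decoding:
00 -> X
00 -> X
10 -> Z
10 -> Z
01 -> Y
10 -> Z
11 -> W
11 -> W


Result: XXZZYZWW


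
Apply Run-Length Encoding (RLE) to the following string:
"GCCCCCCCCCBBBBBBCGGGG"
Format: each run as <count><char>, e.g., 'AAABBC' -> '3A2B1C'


Scanning runs left to right:
  i=0: run of 'G' x 1 -> '1G'
  i=1: run of 'C' x 9 -> '9C'
  i=10: run of 'B' x 6 -> '6B'
  i=16: run of 'C' x 1 -> '1C'
  i=17: run of 'G' x 4 -> '4G'

RLE = 1G9C6B1C4G


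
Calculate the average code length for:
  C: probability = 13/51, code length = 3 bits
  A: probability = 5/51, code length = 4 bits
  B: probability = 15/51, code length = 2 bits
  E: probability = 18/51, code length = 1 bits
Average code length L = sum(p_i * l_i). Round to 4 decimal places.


Weighted contributions p_i * l_i:
  C: (13/51) * 3 = 39/51
  A: (5/51) * 4 = 20/51
  B: (15/51) * 2 = 30/51
  E: (18/51) * 1 = 18/51
Sum = (39 + 20 + 30 + 18)/51 = 107/51

L = 107/51 = 2.0980 bits/symbol


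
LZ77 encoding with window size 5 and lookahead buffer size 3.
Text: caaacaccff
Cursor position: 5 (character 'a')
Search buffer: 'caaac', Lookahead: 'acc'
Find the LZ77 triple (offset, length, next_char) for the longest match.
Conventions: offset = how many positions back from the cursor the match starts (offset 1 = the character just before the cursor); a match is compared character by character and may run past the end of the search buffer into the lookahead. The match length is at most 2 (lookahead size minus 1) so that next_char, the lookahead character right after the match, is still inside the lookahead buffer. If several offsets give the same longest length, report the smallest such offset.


Try each offset into the search buffer:
  offset=1 (pos 4, char 'c'): match length 0
  offset=2 (pos 3, char 'a'): match length 2
  offset=3 (pos 2, char 'a'): match length 1
  offset=4 (pos 1, char 'a'): match length 1
  offset=5 (pos 0, char 'c'): match length 0
Longest match has length 2 at offset 2.
next_char = character at position 5 + 2 = 7 -> 'c'

Best match: offset=2, length=2 (matching 'ac' starting at position 3)
LZ77 triple: (2, 2, 'c')


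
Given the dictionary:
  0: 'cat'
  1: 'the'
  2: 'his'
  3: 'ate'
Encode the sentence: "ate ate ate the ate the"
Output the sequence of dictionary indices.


Look up each word in the dictionary:
  'ate' -> 3
  'ate' -> 3
  'ate' -> 3
  'the' -> 1
  'ate' -> 3
  'the' -> 1

Encoded: [3, 3, 3, 1, 3, 1]


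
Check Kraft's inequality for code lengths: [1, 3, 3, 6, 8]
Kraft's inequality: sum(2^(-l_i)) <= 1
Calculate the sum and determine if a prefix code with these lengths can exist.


Sum = 2^(-1) + 2^(-3) + 2^(-3) + 2^(-6) + 2^(-8)
    = 0.5 + 0.125 + 0.125 + 0.015625 + 0.00390625
    = 197/256 = 0.76953125
Since 0.76953125 <= 1, Kraft's inequality IS satisfied.
A prefix code with these lengths CAN exist.

Kraft sum = 0.76953125. Satisfied.


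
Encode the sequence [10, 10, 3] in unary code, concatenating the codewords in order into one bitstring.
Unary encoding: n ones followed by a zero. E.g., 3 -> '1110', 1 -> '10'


Encode each number as n ones followed by a terminating 0:
  10 -> 11111111110 (11 bits)
  10 -> 11111111110 (11 bits)
  3 -> 1110 (4 bits)
Total length = 11 + 11 + 4 = 26 bits.

Unary([10, 10, 3]) = 11111111110111111111101110 (26 bits)


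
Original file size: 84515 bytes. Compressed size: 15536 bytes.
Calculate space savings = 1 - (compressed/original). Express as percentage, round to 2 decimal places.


ratio = compressed/original = 15536/84515 = 0.183825
savings = 1 - ratio = 1 - 0.183825 = 0.816175
as a percentage: 0.816175 * 100 = 81.62%

Space savings = 1 - 15536/84515 = 81.62%


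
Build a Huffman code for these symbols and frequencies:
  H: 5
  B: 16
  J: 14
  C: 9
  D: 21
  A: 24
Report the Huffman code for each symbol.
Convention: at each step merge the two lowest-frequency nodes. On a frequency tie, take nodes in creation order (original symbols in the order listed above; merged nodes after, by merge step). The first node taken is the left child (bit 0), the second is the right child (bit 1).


Huffman tree construction:
Step 1: Merge H(5) + C(9) = 14
Step 2: Merge J(14) + (H+C)(14) = 28
Step 3: Merge B(16) + D(21) = 37
Step 4: Merge A(24) + (J+(H+C))(28) = 52
Step 5: Merge (B+D)(37) + (A+(J+(H+C)))(52) = 89
Read each symbol's code off the tree from the root (left child = 0, right child = 1).

Codes:
  H: 1110 (length 4)
  B: 00 (length 2)
  J: 110 (length 3)
  C: 1111 (length 4)
  D: 01 (length 2)
  A: 10 (length 2)
Average code length: 220/89 = 2.4719 bits/symbol


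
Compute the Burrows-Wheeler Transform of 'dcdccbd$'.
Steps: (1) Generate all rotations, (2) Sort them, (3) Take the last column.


Rotations (sorted):
  0: $dcdccbd -> last char: d
  1: bd$dcdcc -> last char: c
  2: cbd$dcdc -> last char: c
  3: ccbd$dcd -> last char: d
  4: cdccbd$d -> last char: d
  5: d$dcdccb -> last char: b
  6: dccbd$dc -> last char: c
  7: dcdccbd$ -> last char: $


BWT = dccddbc$


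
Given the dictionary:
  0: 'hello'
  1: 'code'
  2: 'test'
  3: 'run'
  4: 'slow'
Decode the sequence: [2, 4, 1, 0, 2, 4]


Look up each index in the dictionary:
  2 -> 'test'
  4 -> 'slow'
  1 -> 'code'
  0 -> 'hello'
  2 -> 'test'
  4 -> 'slow'

Decoded: "test slow code hello test slow"


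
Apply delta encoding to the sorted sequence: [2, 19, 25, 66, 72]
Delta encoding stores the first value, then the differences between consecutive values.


First value: 2
Deltas:
  19 - 2 = 17
  25 - 19 = 6
  66 - 25 = 41
  72 - 66 = 6


Delta encoded: [2, 17, 6, 41, 6]


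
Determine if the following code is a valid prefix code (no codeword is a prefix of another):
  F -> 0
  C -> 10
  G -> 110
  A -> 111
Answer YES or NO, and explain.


Checking each pair (does one codeword prefix another?):
  F='0' vs C='10': no prefix
  F='0' vs G='110': no prefix
  F='0' vs A='111': no prefix
  C='10' vs F='0': no prefix
  C='10' vs G='110': no prefix
  C='10' vs A='111': no prefix
  G='110' vs F='0': no prefix
  G='110' vs C='10': no prefix
  G='110' vs A='111': no prefix
  A='111' vs F='0': no prefix
  A='111' vs C='10': no prefix
  A='111' vs G='110': no prefix
No violation found over all pairs.

YES -- this is a valid prefix code. No codeword is a prefix of any other codeword.


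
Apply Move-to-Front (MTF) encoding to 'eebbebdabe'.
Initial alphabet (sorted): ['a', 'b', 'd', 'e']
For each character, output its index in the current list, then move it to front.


MTF encoding:
'e': index 3 in ['a', 'b', 'd', 'e'] -> ['e', 'a', 'b', 'd']
'e': index 0 in ['e', 'a', 'b', 'd'] -> ['e', 'a', 'b', 'd']
'b': index 2 in ['e', 'a', 'b', 'd'] -> ['b', 'e', 'a', 'd']
'b': index 0 in ['b', 'e', 'a', 'd'] -> ['b', 'e', 'a', 'd']
'e': index 1 in ['b', 'e', 'a', 'd'] -> ['e', 'b', 'a', 'd']
'b': index 1 in ['e', 'b', 'a', 'd'] -> ['b', 'e', 'a', 'd']
'd': index 3 in ['b', 'e', 'a', 'd'] -> ['d', 'b', 'e', 'a']
'a': index 3 in ['d', 'b', 'e', 'a'] -> ['a', 'd', 'b', 'e']
'b': index 2 in ['a', 'd', 'b', 'e'] -> ['b', 'a', 'd', 'e']
'e': index 3 in ['b', 'a', 'd', 'e'] -> ['e', 'b', 'a', 'd']


Output: [3, 0, 2, 0, 1, 1, 3, 3, 2, 3]


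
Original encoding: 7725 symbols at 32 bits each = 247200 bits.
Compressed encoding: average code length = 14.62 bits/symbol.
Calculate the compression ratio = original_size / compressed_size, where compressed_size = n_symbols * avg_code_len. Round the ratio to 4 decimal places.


original_size = n_symbols * orig_bits = 7725 * 32 = 247200 bits
compressed_size = n_symbols * avg_code_len = 7725 * 14.62 = 112939.5 bits
ratio = original_size / compressed_size = 247200 / 112939.5 = 2.1888

Compression ratio = 2.1888


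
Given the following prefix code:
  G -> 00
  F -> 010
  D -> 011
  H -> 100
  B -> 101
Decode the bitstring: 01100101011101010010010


Decoding step by step:
Bits 011 -> D
Bits 00 -> G
Bits 101 -> B
Bits 011 -> D
Bits 101 -> B
Bits 010 -> F
Bits 010 -> F
Bits 010 -> F


Decoded message: DGBDBFFF


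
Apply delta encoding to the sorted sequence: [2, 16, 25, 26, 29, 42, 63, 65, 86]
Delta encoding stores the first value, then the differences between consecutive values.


First value: 2
Deltas:
  16 - 2 = 14
  25 - 16 = 9
  26 - 25 = 1
  29 - 26 = 3
  42 - 29 = 13
  63 - 42 = 21
  65 - 63 = 2
  86 - 65 = 21


Delta encoded: [2, 14, 9, 1, 3, 13, 21, 2, 21]


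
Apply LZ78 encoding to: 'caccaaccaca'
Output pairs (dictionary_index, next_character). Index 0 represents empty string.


LZ78 encoding steps:
Dictionary: {0: ''}
Step 1: w='' (idx 0), next='c' -> output (0, 'c'), add 'c' as idx 1
Step 2: w='' (idx 0), next='a' -> output (0, 'a'), add 'a' as idx 2
Step 3: w='c' (idx 1), next='c' -> output (1, 'c'), add 'cc' as idx 3
Step 4: w='a' (idx 2), next='a' -> output (2, 'a'), add 'aa' as idx 4
Step 5: w='cc' (idx 3), next='a' -> output (3, 'a'), add 'cca' as idx 5
Step 6: w='c' (idx 1), next='a' -> output (1, 'a'), add 'ca' as idx 6


Encoded: [(0, 'c'), (0, 'a'), (1, 'c'), (2, 'a'), (3, 'a'), (1, 'a')]


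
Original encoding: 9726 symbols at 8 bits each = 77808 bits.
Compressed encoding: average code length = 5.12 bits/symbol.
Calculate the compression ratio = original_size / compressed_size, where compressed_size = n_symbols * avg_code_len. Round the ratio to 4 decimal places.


original_size = n_symbols * orig_bits = 9726 * 8 = 77808 bits
compressed_size = n_symbols * avg_code_len = 9726 * 5.12 = 49797.12 bits
ratio = original_size / compressed_size = 77808 / 49797.12 = 1.5625

Compression ratio = 1.5625


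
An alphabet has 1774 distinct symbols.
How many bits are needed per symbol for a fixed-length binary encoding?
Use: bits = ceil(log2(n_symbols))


log2(1774) = 10.7928
Bracket: 2^10 = 1024 < 1774 <= 2^11 = 2048
So ceil(log2(1774)) = 11

bits = ceil(log2(1774)) = ceil(10.7928) = 11 bits


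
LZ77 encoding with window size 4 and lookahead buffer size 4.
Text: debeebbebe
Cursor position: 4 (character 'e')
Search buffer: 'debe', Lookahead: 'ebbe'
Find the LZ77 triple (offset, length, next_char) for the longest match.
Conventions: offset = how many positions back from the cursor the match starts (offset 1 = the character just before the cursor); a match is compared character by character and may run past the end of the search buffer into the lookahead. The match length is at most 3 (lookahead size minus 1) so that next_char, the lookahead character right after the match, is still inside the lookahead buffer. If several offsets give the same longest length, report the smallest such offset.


Try each offset into the search buffer:
  offset=1 (pos 3, char 'e'): match length 1
  offset=2 (pos 2, char 'b'): match length 0
  offset=3 (pos 1, char 'e'): match length 2
  offset=4 (pos 0, char 'd'): match length 0
Longest match has length 2 at offset 3.
next_char = character at position 4 + 2 = 6 -> 'b'

Best match: offset=3, length=2 (matching 'eb' starting at position 1)
LZ77 triple: (3, 2, 'b')


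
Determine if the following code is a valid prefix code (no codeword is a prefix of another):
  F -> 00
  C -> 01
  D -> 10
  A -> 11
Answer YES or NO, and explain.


Checking each pair (does one codeword prefix another?):
  F='00' vs C='01': no prefix
  F='00' vs D='10': no prefix
  F='00' vs A='11': no prefix
  C='01' vs F='00': no prefix
  C='01' vs D='10': no prefix
  C='01' vs A='11': no prefix
  D='10' vs F='00': no prefix
  D='10' vs C='01': no prefix
  D='10' vs A='11': no prefix
  A='11' vs F='00': no prefix
  A='11' vs C='01': no prefix
  A='11' vs D='10': no prefix
No violation found over all pairs.

YES -- this is a valid prefix code. No codeword is a prefix of any other codeword.


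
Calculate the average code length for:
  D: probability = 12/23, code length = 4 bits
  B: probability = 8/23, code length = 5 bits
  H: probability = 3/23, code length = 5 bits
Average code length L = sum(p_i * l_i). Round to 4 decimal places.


Weighted contributions p_i * l_i:
  D: (12/23) * 4 = 48/23
  B: (8/23) * 5 = 40/23
  H: (3/23) * 5 = 15/23
Sum = (48 + 40 + 15)/23 = 103/23

L = 103/23 = 4.4783 bits/symbol


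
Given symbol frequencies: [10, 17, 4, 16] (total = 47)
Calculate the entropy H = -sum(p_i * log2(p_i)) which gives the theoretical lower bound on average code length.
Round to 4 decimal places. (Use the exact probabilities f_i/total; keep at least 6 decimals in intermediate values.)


Per-symbol terms -p_i * log2(p_i) with p_i = f_i/47:
  p = 10/47 = 0.212766: log2(p) = -2.232661, -p*log2(p) = 0.475034
  p = 17/47 = 0.361702: log2(p) = -1.467126, -p*log2(p) = 0.530663
  p = 4/47 = 0.085106: log2(p) = -3.554589, -p*log2(p) = 0.302518
  p = 16/47 = 0.340426: log2(p) = -1.554589, -p*log2(p) = 0.529222
H = 0.475034 + 0.530663 + 0.302518 + 0.529222 = 1.837437

H = 1.8374 bits/symbol


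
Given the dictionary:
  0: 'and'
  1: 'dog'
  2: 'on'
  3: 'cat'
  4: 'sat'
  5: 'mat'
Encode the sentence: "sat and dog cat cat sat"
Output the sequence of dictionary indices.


Look up each word in the dictionary:
  'sat' -> 4
  'and' -> 0
  'dog' -> 1
  'cat' -> 3
  'cat' -> 3
  'sat' -> 4

Encoded: [4, 0, 1, 3, 3, 4]


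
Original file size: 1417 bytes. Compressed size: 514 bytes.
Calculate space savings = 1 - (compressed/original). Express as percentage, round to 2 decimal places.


ratio = compressed/original = 514/1417 = 0.362738
savings = 1 - ratio = 1 - 0.362738 = 0.637262
as a percentage: 0.637262 * 100 = 63.73%

Space savings = 1 - 514/1417 = 63.73%


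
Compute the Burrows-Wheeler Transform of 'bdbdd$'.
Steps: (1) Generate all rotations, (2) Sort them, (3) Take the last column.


Rotations (sorted):
  0: $bdbdd -> last char: d
  1: bdbdd$ -> last char: $
  2: bdd$bd -> last char: d
  3: d$bdbd -> last char: d
  4: dbdd$b -> last char: b
  5: dd$bdb -> last char: b


BWT = d$ddbb


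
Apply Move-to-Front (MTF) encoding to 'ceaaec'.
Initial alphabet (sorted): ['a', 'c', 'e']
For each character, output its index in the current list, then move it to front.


MTF encoding:
'c': index 1 in ['a', 'c', 'e'] -> ['c', 'a', 'e']
'e': index 2 in ['c', 'a', 'e'] -> ['e', 'c', 'a']
'a': index 2 in ['e', 'c', 'a'] -> ['a', 'e', 'c']
'a': index 0 in ['a', 'e', 'c'] -> ['a', 'e', 'c']
'e': index 1 in ['a', 'e', 'c'] -> ['e', 'a', 'c']
'c': index 2 in ['e', 'a', 'c'] -> ['c', 'e', 'a']


Output: [1, 2, 2, 0, 1, 2]


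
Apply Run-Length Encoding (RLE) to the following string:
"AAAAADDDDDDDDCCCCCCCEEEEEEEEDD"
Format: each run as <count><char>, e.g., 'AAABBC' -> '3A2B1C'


Scanning runs left to right:
  i=0: run of 'A' x 5 -> '5A'
  i=5: run of 'D' x 8 -> '8D'
  i=13: run of 'C' x 7 -> '7C'
  i=20: run of 'E' x 8 -> '8E'
  i=28: run of 'D' x 2 -> '2D'

RLE = 5A8D7C8E2D


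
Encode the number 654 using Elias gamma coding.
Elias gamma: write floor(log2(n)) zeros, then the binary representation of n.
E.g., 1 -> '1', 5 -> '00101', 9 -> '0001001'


num_bits = floor(log2(654)) + 1 = 10
leading_zeros = num_bits - 1 = 9
binary(654) = 1010001110

Elias gamma(654) = '000000000' + '1010001110' = 0000000001010001110 (19 bits)


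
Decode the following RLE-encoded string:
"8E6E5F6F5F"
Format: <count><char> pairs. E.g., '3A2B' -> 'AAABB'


Expanding each <count><char> pair:
  8E -> 'EEEEEEEE'
  6E -> 'EEEEEE'
  5F -> 'FFFFF'
  6F -> 'FFFFFF'
  5F -> 'FFFFF'

Decoded = EEEEEEEEEEEEEEFFFFFFFFFFFFFFFF


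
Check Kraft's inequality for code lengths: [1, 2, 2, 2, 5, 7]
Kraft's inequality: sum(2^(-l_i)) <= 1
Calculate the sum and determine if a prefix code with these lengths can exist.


Sum = 2^(-1) + 2^(-2) + 2^(-2) + 2^(-2) + 2^(-5) + 2^(-7)
    = 0.5 + 0.25 + 0.25 + 0.25 + 0.03125 + 0.0078125
    = 165/128 = 1.2890625
Since 1.2890625 > 1, Kraft's inequality is NOT satisfied.
A prefix code with these lengths CANNOT exist.

Kraft sum = 1.2890625. Not satisfied.


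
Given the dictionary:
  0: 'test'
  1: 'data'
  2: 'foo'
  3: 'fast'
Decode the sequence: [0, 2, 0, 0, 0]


Look up each index in the dictionary:
  0 -> 'test'
  2 -> 'foo'
  0 -> 'test'
  0 -> 'test'
  0 -> 'test'

Decoded: "test foo test test test"


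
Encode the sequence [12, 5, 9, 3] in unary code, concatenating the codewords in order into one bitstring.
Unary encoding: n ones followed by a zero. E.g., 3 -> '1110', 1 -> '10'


Encode each number as n ones followed by a terminating 0:
  12 -> 1111111111110 (13 bits)
  5 -> 111110 (6 bits)
  9 -> 1111111110 (10 bits)
  3 -> 1110 (4 bits)
Total length = 13 + 6 + 10 + 4 = 33 bits.

Unary([12, 5, 9, 3]) = 111111111111011111011111111101110 (33 bits)


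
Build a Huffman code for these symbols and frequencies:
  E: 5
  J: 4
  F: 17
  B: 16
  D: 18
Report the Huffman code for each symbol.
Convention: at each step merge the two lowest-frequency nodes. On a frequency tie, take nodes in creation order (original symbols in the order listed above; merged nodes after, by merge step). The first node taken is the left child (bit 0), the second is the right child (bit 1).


Huffman tree construction:
Step 1: Merge J(4) + E(5) = 9
Step 2: Merge (J+E)(9) + B(16) = 25
Step 3: Merge F(17) + D(18) = 35
Step 4: Merge ((J+E)+B)(25) + (F+D)(35) = 60
Read each symbol's code off the tree from the root (left child = 0, right child = 1).

Codes:
  E: 001 (length 3)
  J: 000 (length 3)
  F: 10 (length 2)
  B: 01 (length 2)
  D: 11 (length 2)
Average code length: 129/60 = 2.1500 bits/symbol


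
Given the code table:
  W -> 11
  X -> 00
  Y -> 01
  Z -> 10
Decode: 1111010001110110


Decoding:
11 -> W
11 -> W
01 -> Y
00 -> X
01 -> Y
11 -> W
01 -> Y
10 -> Z


Result: WWYXYWYZ


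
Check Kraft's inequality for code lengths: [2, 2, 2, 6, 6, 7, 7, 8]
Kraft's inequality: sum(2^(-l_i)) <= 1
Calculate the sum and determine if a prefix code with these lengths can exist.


Sum = 2^(-2) + 2^(-2) + 2^(-2) + 2^(-6) + 2^(-6) + 2^(-7) + 2^(-7) + 2^(-8)
    = 0.25 + 0.25 + 0.25 + 0.015625 + 0.015625 + 0.0078125 + 0.0078125 + 0.00390625
    = 205/256 = 0.80078125
Since 0.80078125 <= 1, Kraft's inequality IS satisfied.
A prefix code with these lengths CAN exist.

Kraft sum = 0.80078125. Satisfied.


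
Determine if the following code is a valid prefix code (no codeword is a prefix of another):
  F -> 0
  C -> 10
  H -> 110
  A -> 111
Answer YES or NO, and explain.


Checking each pair (does one codeword prefix another?):
  F='0' vs C='10': no prefix
  F='0' vs H='110': no prefix
  F='0' vs A='111': no prefix
  C='10' vs F='0': no prefix
  C='10' vs H='110': no prefix
  C='10' vs A='111': no prefix
  H='110' vs F='0': no prefix
  H='110' vs C='10': no prefix
  H='110' vs A='111': no prefix
  A='111' vs F='0': no prefix
  A='111' vs C='10': no prefix
  A='111' vs H='110': no prefix
No violation found over all pairs.

YES -- this is a valid prefix code. No codeword is a prefix of any other codeword.


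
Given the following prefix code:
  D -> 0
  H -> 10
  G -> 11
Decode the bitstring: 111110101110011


Decoding step by step:
Bits 11 -> G
Bits 11 -> G
Bits 10 -> H
Bits 10 -> H
Bits 11 -> G
Bits 10 -> H
Bits 0 -> D
Bits 11 -> G


Decoded message: GGHHGHDG


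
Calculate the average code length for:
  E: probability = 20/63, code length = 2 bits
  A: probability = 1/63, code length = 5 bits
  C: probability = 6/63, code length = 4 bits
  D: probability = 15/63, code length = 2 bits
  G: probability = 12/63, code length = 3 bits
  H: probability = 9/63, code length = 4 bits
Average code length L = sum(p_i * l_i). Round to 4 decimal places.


Weighted contributions p_i * l_i:
  E: (20/63) * 2 = 40/63
  A: (1/63) * 5 = 5/63
  C: (6/63) * 4 = 24/63
  D: (15/63) * 2 = 30/63
  G: (12/63) * 3 = 36/63
  H: (9/63) * 4 = 36/63
Sum = (40 + 5 + 24 + 30 + 36 + 36)/63 = 171/63

L = 171/63 = 2.7143 bits/symbol


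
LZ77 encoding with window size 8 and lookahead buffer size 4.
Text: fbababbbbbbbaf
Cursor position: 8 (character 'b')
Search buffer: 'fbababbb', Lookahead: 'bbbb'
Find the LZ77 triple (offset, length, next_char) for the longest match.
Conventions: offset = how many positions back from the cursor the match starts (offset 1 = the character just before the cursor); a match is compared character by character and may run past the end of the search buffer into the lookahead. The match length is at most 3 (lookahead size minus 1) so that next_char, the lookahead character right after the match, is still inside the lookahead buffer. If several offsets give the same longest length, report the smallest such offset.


Try each offset into the search buffer:
  offset=1 (pos 7, char 'b'): match length 3
  offset=2 (pos 6, char 'b'): match length 3
  offset=3 (pos 5, char 'b'): match length 3
  offset=4 (pos 4, char 'a'): match length 0
  offset=5 (pos 3, char 'b'): match length 1
  offset=6 (pos 2, char 'a'): match length 0
  offset=7 (pos 1, char 'b'): match length 1
  offset=8 (pos 0, char 'f'): match length 0
Longest match has length 3, found at offsets 1, 2, 3; take the smallest, offset 1.
next_char = character at position 8 + 3 = 11 -> 'b'

Best match: offset=1, length=3 (matching 'bbb' starting at position 7)
LZ77 triple: (1, 3, 'b')


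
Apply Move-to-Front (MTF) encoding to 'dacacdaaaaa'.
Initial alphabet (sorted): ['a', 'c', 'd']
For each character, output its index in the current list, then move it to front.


MTF encoding:
'd': index 2 in ['a', 'c', 'd'] -> ['d', 'a', 'c']
'a': index 1 in ['d', 'a', 'c'] -> ['a', 'd', 'c']
'c': index 2 in ['a', 'd', 'c'] -> ['c', 'a', 'd']
'a': index 1 in ['c', 'a', 'd'] -> ['a', 'c', 'd']
'c': index 1 in ['a', 'c', 'd'] -> ['c', 'a', 'd']
'd': index 2 in ['c', 'a', 'd'] -> ['d', 'c', 'a']
'a': index 2 in ['d', 'c', 'a'] -> ['a', 'd', 'c']
'a': index 0 in ['a', 'd', 'c'] -> ['a', 'd', 'c']
'a': index 0 in ['a', 'd', 'c'] -> ['a', 'd', 'c']
'a': index 0 in ['a', 'd', 'c'] -> ['a', 'd', 'c']
'a': index 0 in ['a', 'd', 'c'] -> ['a', 'd', 'c']


Output: [2, 1, 2, 1, 1, 2, 2, 0, 0, 0, 0]


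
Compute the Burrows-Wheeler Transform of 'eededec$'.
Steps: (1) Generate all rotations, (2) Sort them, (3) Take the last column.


Rotations (sorted):
  0: $eededec -> last char: c
  1: c$eedede -> last char: e
  2: dec$eede -> last char: e
  3: dedec$ee -> last char: e
  4: ec$eeded -> last char: d
  5: edec$eed -> last char: d
  6: ededec$e -> last char: e
  7: eededec$ -> last char: $


BWT = ceeedde$


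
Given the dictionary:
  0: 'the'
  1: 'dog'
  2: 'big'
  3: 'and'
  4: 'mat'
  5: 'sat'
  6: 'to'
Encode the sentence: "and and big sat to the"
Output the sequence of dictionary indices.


Look up each word in the dictionary:
  'and' -> 3
  'and' -> 3
  'big' -> 2
  'sat' -> 5
  'to' -> 6
  'the' -> 0

Encoded: [3, 3, 2, 5, 6, 0]


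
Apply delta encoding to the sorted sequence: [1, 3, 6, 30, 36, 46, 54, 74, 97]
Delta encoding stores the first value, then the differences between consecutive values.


First value: 1
Deltas:
  3 - 1 = 2
  6 - 3 = 3
  30 - 6 = 24
  36 - 30 = 6
  46 - 36 = 10
  54 - 46 = 8
  74 - 54 = 20
  97 - 74 = 23


Delta encoded: [1, 2, 3, 24, 6, 10, 8, 20, 23]


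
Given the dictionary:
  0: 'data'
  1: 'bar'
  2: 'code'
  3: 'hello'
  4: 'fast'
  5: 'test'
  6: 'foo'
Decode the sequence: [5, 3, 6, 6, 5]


Look up each index in the dictionary:
  5 -> 'test'
  3 -> 'hello'
  6 -> 'foo'
  6 -> 'foo'
  5 -> 'test'

Decoded: "test hello foo foo test"


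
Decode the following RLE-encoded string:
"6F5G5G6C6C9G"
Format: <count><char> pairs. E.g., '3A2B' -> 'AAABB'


Expanding each <count><char> pair:
  6F -> 'FFFFFF'
  5G -> 'GGGGG'
  5G -> 'GGGGG'
  6C -> 'CCCCCC'
  6C -> 'CCCCCC'
  9G -> 'GGGGGGGGG'

Decoded = FFFFFFGGGGGGGGGGCCCCCCCCCCCCGGGGGGGGG


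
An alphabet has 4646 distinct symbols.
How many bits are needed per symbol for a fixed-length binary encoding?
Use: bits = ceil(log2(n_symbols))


log2(4646) = 12.1818
Bracket: 2^12 = 4096 < 4646 <= 2^13 = 8192
So ceil(log2(4646)) = 13

bits = ceil(log2(4646)) = ceil(12.1818) = 13 bits


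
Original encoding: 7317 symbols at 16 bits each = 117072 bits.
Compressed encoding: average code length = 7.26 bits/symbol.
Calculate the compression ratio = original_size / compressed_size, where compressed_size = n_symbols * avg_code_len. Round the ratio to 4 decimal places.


original_size = n_symbols * orig_bits = 7317 * 16 = 117072 bits
compressed_size = n_symbols * avg_code_len = 7317 * 7.26 = 53121.42 bits
ratio = original_size / compressed_size = 117072 / 53121.42 = 2.2039

Compression ratio = 2.2039


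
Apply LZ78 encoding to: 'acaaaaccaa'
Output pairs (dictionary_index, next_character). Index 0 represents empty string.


LZ78 encoding steps:
Dictionary: {0: ''}
Step 1: w='' (idx 0), next='a' -> output (0, 'a'), add 'a' as idx 1
Step 2: w='' (idx 0), next='c' -> output (0, 'c'), add 'c' as idx 2
Step 3: w='a' (idx 1), next='a' -> output (1, 'a'), add 'aa' as idx 3
Step 4: w='aa' (idx 3), next='c' -> output (3, 'c'), add 'aac' as idx 4
Step 5: w='c' (idx 2), next='a' -> output (2, 'a'), add 'ca' as idx 5
Step 6: w='a' (idx 1), end of input -> output (1, '')


Encoded: [(0, 'a'), (0, 'c'), (1, 'a'), (3, 'c'), (2, 'a'), (1, '')]


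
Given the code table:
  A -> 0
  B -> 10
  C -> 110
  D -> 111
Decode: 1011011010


Decoding:
10 -> B
110 -> C
110 -> C
10 -> B


Result: BCCB


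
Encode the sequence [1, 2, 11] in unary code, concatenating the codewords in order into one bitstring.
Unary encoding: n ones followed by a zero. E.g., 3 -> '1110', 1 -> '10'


Encode each number as n ones followed by a terminating 0:
  1 -> 10 (2 bits)
  2 -> 110 (3 bits)
  11 -> 111111111110 (12 bits)
Total length = 2 + 3 + 12 = 17 bits.

Unary([1, 2, 11]) = 10110111111111110 (17 bits)


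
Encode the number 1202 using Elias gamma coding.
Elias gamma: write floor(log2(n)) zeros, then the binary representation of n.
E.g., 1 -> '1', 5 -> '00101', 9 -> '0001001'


num_bits = floor(log2(1202)) + 1 = 11
leading_zeros = num_bits - 1 = 10
binary(1202) = 10010110010

Elias gamma(1202) = '0000000000' + '10010110010' = 000000000010010110010 (21 bits)


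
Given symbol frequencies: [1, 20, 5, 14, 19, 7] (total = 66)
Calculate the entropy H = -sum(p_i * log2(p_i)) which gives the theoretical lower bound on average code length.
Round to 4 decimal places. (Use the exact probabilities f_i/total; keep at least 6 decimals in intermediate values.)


Per-symbol terms -p_i * log2(p_i) with p_i = f_i/66:
  p = 1/66 = 0.015152: log2(p) = -6.044394, -p*log2(p) = 0.091582
  p = 20/66 = 0.303030: log2(p) = -1.722466, -p*log2(p) = 0.521959
  p = 5/66 = 0.075758: log2(p) = -3.722466, -p*log2(p) = 0.282005
  p = 14/66 = 0.212121: log2(p) = -2.237039, -p*log2(p) = 0.474523
  p = 19/66 = 0.287879: log2(p) = -1.796467, -p*log2(p) = 0.517165
  p = 7/66 = 0.106061: log2(p) = -3.237039, -p*log2(p) = 0.343322
H = 0.091582 + 0.521959 + 0.282005 + 0.474523 + 0.517165 + 0.343322 = 2.230556

H = 2.2306 bits/symbol


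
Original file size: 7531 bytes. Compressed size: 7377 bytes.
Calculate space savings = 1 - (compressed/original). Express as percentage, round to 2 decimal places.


ratio = compressed/original = 7377/7531 = 0.979551
savings = 1 - ratio = 1 - 0.979551 = 0.020449
as a percentage: 0.020449 * 100 = 2.04%

Space savings = 1 - 7377/7531 = 2.04%


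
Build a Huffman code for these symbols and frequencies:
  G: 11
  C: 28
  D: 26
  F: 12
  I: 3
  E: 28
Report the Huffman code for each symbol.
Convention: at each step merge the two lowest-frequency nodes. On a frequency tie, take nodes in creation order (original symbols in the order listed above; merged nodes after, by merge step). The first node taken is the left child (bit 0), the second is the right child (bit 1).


Huffman tree construction:
Step 1: Merge I(3) + G(11) = 14
Step 2: Merge F(12) + (I+G)(14) = 26
Step 3: Merge D(26) + (F+(I+G))(26) = 52
Step 4: Merge C(28) + E(28) = 56
Step 5: Merge (D+(F+(I+G)))(52) + (C+E)(56) = 108
Read each symbol's code off the tree from the root (left child = 0, right child = 1).

Codes:
  G: 0111 (length 4)
  C: 10 (length 2)
  D: 00 (length 2)
  F: 010 (length 3)
  I: 0110 (length 4)
  E: 11 (length 2)
Average code length: 256/108 = 2.3704 bits/symbol


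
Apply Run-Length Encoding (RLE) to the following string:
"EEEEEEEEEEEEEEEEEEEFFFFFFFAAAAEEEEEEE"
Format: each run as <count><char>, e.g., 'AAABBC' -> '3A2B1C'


Scanning runs left to right:
  i=0: run of 'E' x 19 -> '19E'
  i=19: run of 'F' x 7 -> '7F'
  i=26: run of 'A' x 4 -> '4A'
  i=30: run of 'E' x 7 -> '7E'

RLE = 19E7F4A7E


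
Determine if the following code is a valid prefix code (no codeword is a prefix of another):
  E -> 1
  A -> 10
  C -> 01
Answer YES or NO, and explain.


Checking each pair (does one codeword prefix another?):
  E='1' vs A='10': prefix -- VIOLATION

NO -- this is NOT a valid prefix code. E (1) is a prefix of A (10).


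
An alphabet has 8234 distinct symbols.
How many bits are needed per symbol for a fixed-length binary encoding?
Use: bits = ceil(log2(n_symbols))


log2(8234) = 13.0074
Bracket: 2^13 = 8192 < 8234 <= 2^14 = 16384
So ceil(log2(8234)) = 14

bits = ceil(log2(8234)) = ceil(13.0074) = 14 bits


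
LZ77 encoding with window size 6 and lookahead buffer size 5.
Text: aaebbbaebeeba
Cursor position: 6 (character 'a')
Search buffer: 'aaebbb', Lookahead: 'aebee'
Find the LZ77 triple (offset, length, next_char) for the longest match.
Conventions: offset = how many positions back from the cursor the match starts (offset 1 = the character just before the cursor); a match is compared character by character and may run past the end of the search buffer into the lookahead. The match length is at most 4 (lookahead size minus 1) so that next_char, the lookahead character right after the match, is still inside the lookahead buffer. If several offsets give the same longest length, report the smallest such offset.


Try each offset into the search buffer:
  offset=1 (pos 5, char 'b'): match length 0
  offset=2 (pos 4, char 'b'): match length 0
  offset=3 (pos 3, char 'b'): match length 0
  offset=4 (pos 2, char 'e'): match length 0
  offset=5 (pos 1, char 'a'): match length 3
  offset=6 (pos 0, char 'a'): match length 1
Longest match has length 3 at offset 5.
next_char = character at position 6 + 3 = 9 -> 'e'

Best match: offset=5, length=3 (matching 'aeb' starting at position 1)
LZ77 triple: (5, 3, 'e')


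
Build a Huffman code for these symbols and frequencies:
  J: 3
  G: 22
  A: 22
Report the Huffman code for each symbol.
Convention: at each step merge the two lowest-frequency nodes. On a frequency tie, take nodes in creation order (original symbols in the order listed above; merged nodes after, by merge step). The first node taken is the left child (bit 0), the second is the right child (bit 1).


Huffman tree construction:
Step 1: Merge J(3) + G(22) = 25
Step 2: Merge A(22) + (J+G)(25) = 47
Read each symbol's code off the tree from the root (left child = 0, right child = 1).

Codes:
  J: 10 (length 2)
  G: 11 (length 2)
  A: 0 (length 1)
Average code length: 72/47 = 1.5319 bits/symbol


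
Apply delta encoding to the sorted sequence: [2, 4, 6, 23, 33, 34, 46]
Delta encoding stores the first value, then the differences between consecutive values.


First value: 2
Deltas:
  4 - 2 = 2
  6 - 4 = 2
  23 - 6 = 17
  33 - 23 = 10
  34 - 33 = 1
  46 - 34 = 12


Delta encoded: [2, 2, 2, 17, 10, 1, 12]


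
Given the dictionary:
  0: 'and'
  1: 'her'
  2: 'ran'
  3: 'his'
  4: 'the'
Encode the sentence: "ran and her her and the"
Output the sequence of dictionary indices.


Look up each word in the dictionary:
  'ran' -> 2
  'and' -> 0
  'her' -> 1
  'her' -> 1
  'and' -> 0
  'the' -> 4

Encoded: [2, 0, 1, 1, 0, 4]


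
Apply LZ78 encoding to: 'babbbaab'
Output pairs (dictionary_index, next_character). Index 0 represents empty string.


LZ78 encoding steps:
Dictionary: {0: ''}
Step 1: w='' (idx 0), next='b' -> output (0, 'b'), add 'b' as idx 1
Step 2: w='' (idx 0), next='a' -> output (0, 'a'), add 'a' as idx 2
Step 3: w='b' (idx 1), next='b' -> output (1, 'b'), add 'bb' as idx 3
Step 4: w='b' (idx 1), next='a' -> output (1, 'a'), add 'ba' as idx 4
Step 5: w='a' (idx 2), next='b' -> output (2, 'b'), add 'ab' as idx 5


Encoded: [(0, 'b'), (0, 'a'), (1, 'b'), (1, 'a'), (2, 'b')]


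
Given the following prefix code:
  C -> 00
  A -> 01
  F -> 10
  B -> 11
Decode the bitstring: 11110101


Decoding step by step:
Bits 11 -> B
Bits 11 -> B
Bits 01 -> A
Bits 01 -> A


Decoded message: BBAA


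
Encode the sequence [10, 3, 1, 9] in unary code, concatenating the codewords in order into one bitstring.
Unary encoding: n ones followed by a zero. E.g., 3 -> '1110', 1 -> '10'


Encode each number as n ones followed by a terminating 0:
  10 -> 11111111110 (11 bits)
  3 -> 1110 (4 bits)
  1 -> 10 (2 bits)
  9 -> 1111111110 (10 bits)
Total length = 11 + 4 + 2 + 10 = 27 bits.

Unary([10, 3, 1, 9]) = 111111111101110101111111110 (27 bits)


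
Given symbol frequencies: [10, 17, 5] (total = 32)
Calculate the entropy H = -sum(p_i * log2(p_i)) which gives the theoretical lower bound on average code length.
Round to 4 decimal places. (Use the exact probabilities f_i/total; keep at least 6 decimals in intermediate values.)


Per-symbol terms -p_i * log2(p_i) with p_i = f_i/32:
  p = 10/32 = 0.312500: log2(p) = -1.678072, -p*log2(p) = 0.524397
  p = 17/32 = 0.531250: log2(p) = -0.912537, -p*log2(p) = 0.484785
  p = 5/32 = 0.156250: log2(p) = -2.678072, -p*log2(p) = 0.418449
H = 0.524397 + 0.484785 + 0.418449 = 1.427631

H = 1.4276 bits/symbol


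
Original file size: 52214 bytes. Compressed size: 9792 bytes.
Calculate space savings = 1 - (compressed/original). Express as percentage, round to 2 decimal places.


ratio = compressed/original = 9792/52214 = 0.187536
savings = 1 - ratio = 1 - 0.187536 = 0.812464
as a percentage: 0.812464 * 100 = 81.25%

Space savings = 1 - 9792/52214 = 81.25%


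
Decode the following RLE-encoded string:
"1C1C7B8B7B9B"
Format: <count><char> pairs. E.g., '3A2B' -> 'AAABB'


Expanding each <count><char> pair:
  1C -> 'C'
  1C -> 'C'
  7B -> 'BBBBBBB'
  8B -> 'BBBBBBBB'
  7B -> 'BBBBBBB'
  9B -> 'BBBBBBBBB'

Decoded = CCBBBBBBBBBBBBBBBBBBBBBBBBBBBBBBB


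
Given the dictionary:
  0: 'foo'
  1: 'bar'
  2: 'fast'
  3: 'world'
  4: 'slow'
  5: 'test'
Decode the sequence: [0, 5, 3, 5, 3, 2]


Look up each index in the dictionary:
  0 -> 'foo'
  5 -> 'test'
  3 -> 'world'
  5 -> 'test'
  3 -> 'world'
  2 -> 'fast'

Decoded: "foo test world test world fast"


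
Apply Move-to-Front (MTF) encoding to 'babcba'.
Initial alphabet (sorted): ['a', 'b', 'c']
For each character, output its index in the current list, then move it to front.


MTF encoding:
'b': index 1 in ['a', 'b', 'c'] -> ['b', 'a', 'c']
'a': index 1 in ['b', 'a', 'c'] -> ['a', 'b', 'c']
'b': index 1 in ['a', 'b', 'c'] -> ['b', 'a', 'c']
'c': index 2 in ['b', 'a', 'c'] -> ['c', 'b', 'a']
'b': index 1 in ['c', 'b', 'a'] -> ['b', 'c', 'a']
'a': index 2 in ['b', 'c', 'a'] -> ['a', 'b', 'c']


Output: [1, 1, 1, 2, 1, 2]


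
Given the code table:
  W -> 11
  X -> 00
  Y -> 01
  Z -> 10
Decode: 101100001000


Decoding:
10 -> Z
11 -> W
00 -> X
00 -> X
10 -> Z
00 -> X


Result: ZWXXZX


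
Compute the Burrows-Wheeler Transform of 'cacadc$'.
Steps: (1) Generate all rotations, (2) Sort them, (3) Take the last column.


Rotations (sorted):
  0: $cacadc -> last char: c
  1: acadc$c -> last char: c
  2: adc$cac -> last char: c
  3: c$cacad -> last char: d
  4: cacadc$ -> last char: $
  5: cadc$ca -> last char: a
  6: dc$caca -> last char: a


BWT = cccd$aa


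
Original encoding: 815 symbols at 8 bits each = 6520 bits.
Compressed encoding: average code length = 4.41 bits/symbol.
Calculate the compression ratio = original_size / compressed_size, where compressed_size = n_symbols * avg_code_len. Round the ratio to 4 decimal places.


original_size = n_symbols * orig_bits = 815 * 8 = 6520 bits
compressed_size = n_symbols * avg_code_len = 815 * 4.41 = 3594.15 bits
ratio = original_size / compressed_size = 6520 / 3594.15 = 1.8141

Compression ratio = 1.8141


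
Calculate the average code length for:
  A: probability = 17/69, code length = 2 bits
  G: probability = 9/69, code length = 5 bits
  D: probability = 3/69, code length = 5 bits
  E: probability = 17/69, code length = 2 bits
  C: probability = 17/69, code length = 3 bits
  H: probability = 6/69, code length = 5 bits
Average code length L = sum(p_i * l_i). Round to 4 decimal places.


Weighted contributions p_i * l_i:
  A: (17/69) * 2 = 34/69
  G: (9/69) * 5 = 45/69
  D: (3/69) * 5 = 15/69
  E: (17/69) * 2 = 34/69
  C: (17/69) * 3 = 51/69
  H: (6/69) * 5 = 30/69
Sum = (34 + 45 + 15 + 34 + 51 + 30)/69 = 209/69

L = 209/69 = 3.0290 bits/symbol
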